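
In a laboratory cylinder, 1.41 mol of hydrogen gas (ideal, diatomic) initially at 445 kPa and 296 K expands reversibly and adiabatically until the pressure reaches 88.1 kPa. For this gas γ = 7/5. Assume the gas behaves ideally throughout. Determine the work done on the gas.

V₁ = nRT₁/P₁ = 1.41×8.314×296/445 = 7.80 L.
Adiabatic: T₂/T₁ = (P₂/P₁)^((γ−1)/γ) ⇒ T₂ = 296×(0.198)^0.286 = 186 K; V₂ = 24.8 L.
ΔU = nCvΔT = 1.41×20.8×(186−296) = -3210 J.
Q = 0 for an adiabatic process, so W = −ΔU = 3210 J.
Work done on the gas = −W_by = -3210 J.

-3210 J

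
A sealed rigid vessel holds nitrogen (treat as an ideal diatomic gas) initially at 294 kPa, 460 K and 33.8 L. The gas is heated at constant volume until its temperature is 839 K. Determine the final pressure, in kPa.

Isochoric: V stays 33.8 L; P/T = const ⇒ T₂ = 839 K, P₂ = 536 kPa.

536 kPa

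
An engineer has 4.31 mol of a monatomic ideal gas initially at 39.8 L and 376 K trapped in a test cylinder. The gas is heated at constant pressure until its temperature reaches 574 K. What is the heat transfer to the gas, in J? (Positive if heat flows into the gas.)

P₁ = nRT₁/V₁ = 4.31×8.314×376/39.8 = 339 kPa.
Isobaric: P stays 339 kPa; V/T = const ⇒ T₂ = 574 K, V₂ = 60.8 L.
W = PΔV = 339×(60.8−39.8) kPa·L = 7100 J.
ΔU = nCvΔT = 4.31×12.5×(574−376) = 10600 J.
Q = ΔU + W = nCpΔT = 17700 J.

17700 J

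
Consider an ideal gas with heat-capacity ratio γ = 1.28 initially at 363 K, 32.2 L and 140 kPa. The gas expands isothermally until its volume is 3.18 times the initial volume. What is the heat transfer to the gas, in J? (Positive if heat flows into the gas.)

n = P₁V₁/(RT₁) = 140×32.2/(8.314×363) = 1.49 mol.
Isothermal: T stays 363 K; PV = const ⇒ V₂ = 102 L, P₂ = 44.0 kPa.
ΔU = 0 (ideal gas, T constant).
W = nRT ln(V₂/V₁) = 1.49×8.314×363×ln(3.18) = 5220 J.
Q = ΔU + W = 5220 J.

5220 J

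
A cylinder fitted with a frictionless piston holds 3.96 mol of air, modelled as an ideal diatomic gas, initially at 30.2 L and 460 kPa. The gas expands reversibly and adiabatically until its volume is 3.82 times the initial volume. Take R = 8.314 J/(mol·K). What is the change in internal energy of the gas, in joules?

-14400 J

T₁ = P₁V₁/(nR) = 460×30.2/(3.96×8.314) = 422 K.
Adiabatic: TV^(γ−1) = const ⇒ T₂ = 422×(0.262)^0.400 = 247 K; PV^γ = const ⇒ P₂ = 70.4 kPa.
For an ideal gas ΔU = nCvΔT with Cv = (5/2)R = 20.8 J/(mol·K).
ΔU = 3.96×20.8×(247−422) = -14400 J.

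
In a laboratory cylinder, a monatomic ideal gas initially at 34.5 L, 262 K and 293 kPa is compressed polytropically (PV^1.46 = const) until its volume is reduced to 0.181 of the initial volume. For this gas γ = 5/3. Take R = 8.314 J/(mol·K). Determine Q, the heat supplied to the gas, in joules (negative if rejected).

-8140 J

n = P₁V₁/(RT₁) = 293×34.5/(8.314×262) = 4.64 mol.
Polytropic n=1.46: T₂ = T₁(V₁/V₂)^(n−1) = 262×(5.52)^0.46 = 575 K; P₂ = P₁(V₁/V₂)^n = 3550 kPa.
W = (P₁V₁−P₂V₂)/(n−1) = (293×34.5−3550×6.24)/0.46 = -26300 J.
ΔU = nCvΔT = 4.64×12.5×(575−262) = 18100 J.
Q = ΔU + W = -8140 J.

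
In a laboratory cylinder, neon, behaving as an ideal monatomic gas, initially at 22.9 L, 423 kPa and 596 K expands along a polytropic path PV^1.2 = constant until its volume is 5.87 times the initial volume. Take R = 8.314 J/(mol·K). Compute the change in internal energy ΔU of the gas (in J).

n = P₁V₁/(RT₁) = 423×22.9/(8.314×596) = 1.95 mol.
Polytropic n=1.2: T₂ = T₁(V₁/V₂)^(n−1) = 596×(0.170)^0.20 = 418 K; P₂ = P₁(V₁/V₂)^n = 50.6 kPa.
For an ideal gas ΔU = nCvΔT with Cv = (3/2)R = 12.5 J/(mol·K).
ΔU = 1.95×12.5×(418−596) = -4330 J.

-4330 J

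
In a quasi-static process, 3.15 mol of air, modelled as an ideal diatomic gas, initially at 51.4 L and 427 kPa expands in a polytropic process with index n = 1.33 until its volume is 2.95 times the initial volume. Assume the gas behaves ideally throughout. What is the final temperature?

586 K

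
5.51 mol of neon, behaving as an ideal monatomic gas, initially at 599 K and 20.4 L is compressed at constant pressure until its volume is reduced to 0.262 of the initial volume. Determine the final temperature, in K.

157 K

P₁ = nRT₁/V₁ = 5.51×8.314×599/20.4 = 1350 kPa.
Isobaric: P stays 1350 kPa; V/T = const ⇒ T₂ = 157 K, V₂ = 5.34 L.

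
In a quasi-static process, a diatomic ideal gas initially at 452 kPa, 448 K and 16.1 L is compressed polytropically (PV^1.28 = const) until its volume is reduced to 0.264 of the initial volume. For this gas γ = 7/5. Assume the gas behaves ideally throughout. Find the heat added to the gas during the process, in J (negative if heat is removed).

n = P₁V₁/(RT₁) = 452×16.1/(8.314×448) = 1.95 mol.
Polytropic n=1.28: T₂ = T₁(V₁/V₂)^(n−1) = 448×(3.79)^0.28 = 650 K; P₂ = P₁(V₁/V₂)^n = 2490 kPa.
W = (P₁V₁−P₂V₂)/(n−1) = (452×16.1−2490×4.25)/0.28 = -11700 J.
ΔU = nCvΔT = 1.95×20.8×(650−448) = 8220 J.
Q = ΔU + W = -3520 J.

-3520 J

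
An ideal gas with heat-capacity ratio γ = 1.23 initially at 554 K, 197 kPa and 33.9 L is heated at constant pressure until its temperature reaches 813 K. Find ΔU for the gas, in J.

13600 J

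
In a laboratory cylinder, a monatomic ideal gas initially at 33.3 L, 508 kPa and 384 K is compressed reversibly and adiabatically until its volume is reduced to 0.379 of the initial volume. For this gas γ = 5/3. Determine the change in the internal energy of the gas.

23100 J

n = P₁V₁/(RT₁) = 508×33.3/(8.314×384) = 5.30 mol.
Adiabatic: TV^(γ−1) = const ⇒ T₂ = 384×(2.64)^0.667 = 733 K; PV^γ = const ⇒ P₂ = 2560 kPa.
For an ideal gas ΔU = nCvΔT with Cv = (3/2)R = 12.5 J/(mol·K).
ΔU = 5.30×12.5×(733−384) = 23100 J.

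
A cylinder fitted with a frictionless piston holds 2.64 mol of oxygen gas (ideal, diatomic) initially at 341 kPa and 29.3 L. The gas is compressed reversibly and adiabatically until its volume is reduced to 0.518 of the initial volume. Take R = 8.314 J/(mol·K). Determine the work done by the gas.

-7520 J

T₁ = P₁V₁/(nR) = 341×29.3/(2.64×8.314) = 455 K.
Adiabatic: TV^(γ−1) = const ⇒ T₂ = 455×(1.93)^0.400 = 592 K; PV^γ = const ⇒ P₂ = 856 kPa.
ΔU = nCvΔT = 2.64×20.8×(592−455) = 7520 J.
Q = 0 for an adiabatic process, so W = −ΔU = -7520 J.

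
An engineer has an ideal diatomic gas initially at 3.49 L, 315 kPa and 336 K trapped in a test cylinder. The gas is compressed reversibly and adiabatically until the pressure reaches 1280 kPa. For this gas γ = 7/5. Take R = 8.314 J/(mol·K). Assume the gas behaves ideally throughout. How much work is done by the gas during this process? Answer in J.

-1350 J

n = P₁V₁/(RT₁) = 315×3.49/(8.314×336) = 0.394 mol.
Adiabatic: T₂/T₁ = (P₂/P₁)^((γ−1)/γ) ⇒ T₂ = 336×(4.06)^0.286 = 502 K; V₂ = 1.28 L.
ΔU = nCvΔT = 0.394×20.8×(502−336) = 1350 J.
Q = 0 for an adiabatic process, so W = −ΔU = -1350 J.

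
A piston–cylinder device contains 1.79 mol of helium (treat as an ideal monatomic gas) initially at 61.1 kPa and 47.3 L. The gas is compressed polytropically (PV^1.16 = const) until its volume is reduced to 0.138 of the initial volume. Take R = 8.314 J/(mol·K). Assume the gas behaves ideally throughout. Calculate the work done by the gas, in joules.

-6730 J

T₁ = P₁V₁/(nR) = 61.1×47.3/(1.79×8.314) = 194 K.
Polytropic n=1.16: T₂ = T₁(V₁/V₂)^(n−1) = 194×(7.25)^0.16 = 267 K; P₂ = P₁(V₁/V₂)^n = 608 kPa.
W = (P₁V₁−P₂V₂)/(n−1) = (61.1×47.3−608×6.53)/0.16 = -6730 J.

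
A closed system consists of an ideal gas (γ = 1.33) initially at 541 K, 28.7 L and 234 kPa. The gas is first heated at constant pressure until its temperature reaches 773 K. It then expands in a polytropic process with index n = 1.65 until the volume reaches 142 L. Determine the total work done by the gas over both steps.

n = P₁V₁/(RT₁) = 234×28.7/(8.314×541) = 1.49 mol.
Step 1 — Isobaric: P stays 234 kPa; V/T = const ⇒ T₂ = 773 K, V₂ = 41.0 L.
W = PΔV = 234×(41.0−28.7) kPa·L = 2880 J.
ΔU = nCvΔT = 1.49×25.2×(773−541) = 8730 J.
Q = ΔU + W = nCpΔT = 11600 J.
State after step 1: P = 234 kPa, V = 41.0 L, T = 773 K.
Step 2 — Polytropic n=1.65: T₂ = T₁(V₁/V₂)^(n−1) = 773×(0.289)^0.65 = 345 K; P₂ = P₁(V₁/V₂)^n = 30.1 kPa.
W = (P₁V₁−P₂V₂)/(n−1) = (234×41.0−30.1×142)/0.65 = 8180 J.
ΔU = nCvΔT = 1.49×25.2×(345−773) = -16100 J.
Q = ΔU + W = -7930 J.
Net over both steps: W = 11100 J, Q = 3680 J, ΔU = -7380 J.

11100 J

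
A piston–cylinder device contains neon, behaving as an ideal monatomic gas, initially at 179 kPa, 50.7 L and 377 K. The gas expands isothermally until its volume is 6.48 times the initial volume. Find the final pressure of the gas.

Isothermal: T stays 377 K; PV = const ⇒ V₂ = 329 L, P₂ = 27.6 kPa.

27.6 kPa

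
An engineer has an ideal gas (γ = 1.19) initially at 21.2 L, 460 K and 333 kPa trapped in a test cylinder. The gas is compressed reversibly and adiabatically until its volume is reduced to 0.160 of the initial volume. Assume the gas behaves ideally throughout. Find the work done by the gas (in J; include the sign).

n = P₁V₁/(RT₁) = 333×21.2/(8.314×460) = 1.85 mol.
Adiabatic: TV^(γ−1) = const ⇒ T₂ = 460×(6.25)^0.190 = 652 K; PV^γ = const ⇒ P₂ = 2950 kPa.
ΔU = nCvΔT = 1.85×43.8×(652−460) = 15500 J.
Q = 0 for an adiabatic process, so W = −ΔU = -15500 J.

-15500 J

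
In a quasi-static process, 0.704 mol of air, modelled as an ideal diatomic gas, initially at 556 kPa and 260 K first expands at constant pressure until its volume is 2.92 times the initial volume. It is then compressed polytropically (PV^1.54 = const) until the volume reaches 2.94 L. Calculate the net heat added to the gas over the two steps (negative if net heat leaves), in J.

V₁ = nRT₁/P₁ = 0.704×8.314×260/556 = 2.74 L.
Step 1 — Isobaric: P stays 556 kPa; V/T = const ⇒ T₂ = 759 K, V₂ = 7.99 L.
W = PΔV = 556×(7.99−2.74) kPa·L = 2920 J.
ΔU = nCvΔT = 0.704×20.8×(759−260) = 7300 J.
Q = ΔU + W = nCpΔT = 10200 J.
State after step 1: P = 556 kPa, V = 7.99 L, T = 759 K.
Step 2 — Polytropic n=1.54: T₂ = T₁(V₁/V₂)^(n−1) = 759×(2.72)^0.54 = 1300 K; P₂ = P₁(V₁/V₂)^n = 2590 kPa.
W = (P₁V₁−P₂V₂)/(n−1) = (556×7.99−2590×2.94)/0.54 = -5890 J.
ΔU = nCvΔT = 0.704×20.8×(1300−759) = 7950 J.
Q = ΔU + W = 2060 J.
Net over both steps: W = -2970 J, Q = 12300 J, ΔU = 15300 J.

12300 J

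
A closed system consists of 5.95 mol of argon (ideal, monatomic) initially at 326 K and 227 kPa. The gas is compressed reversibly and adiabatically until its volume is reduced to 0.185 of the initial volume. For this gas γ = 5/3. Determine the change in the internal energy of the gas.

50300 J

V₁ = nRT₁/P₁ = 5.95×8.314×326/227 = 71.0 L.
Adiabatic: TV^(γ−1) = const ⇒ T₂ = 326×(5.41)^0.667 = 1000 K; PV^γ = const ⇒ P₂ = 3780 kPa.
For an ideal gas ΔU = nCvΔT with Cv = (3/2)R = 12.5 J/(mol·K).
ΔU = 5.95×12.5×(1000−326) = 50300 J.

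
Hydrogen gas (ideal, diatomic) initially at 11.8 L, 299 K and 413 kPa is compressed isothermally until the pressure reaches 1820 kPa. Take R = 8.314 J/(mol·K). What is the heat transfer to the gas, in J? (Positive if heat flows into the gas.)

n = P₁V₁/(RT₁) = 413×11.8/(8.314×299) = 1.96 mol.
Isothermal: T stays 299 K; PV = const ⇒ V₂ = 2.68 L, P₂ = 1820 kPa.
ΔU = 0 (ideal gas, T constant).
W = nRT ln(V₂/V₁) = 1.96×8.314×299×ln(0.227) = -7230 J.
Q = ΔU + W = -7230 J.

-7230 J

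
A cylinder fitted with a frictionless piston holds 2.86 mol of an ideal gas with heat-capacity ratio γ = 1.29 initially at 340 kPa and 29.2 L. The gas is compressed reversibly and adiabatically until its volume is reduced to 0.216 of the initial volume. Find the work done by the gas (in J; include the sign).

-19200 J

T₁ = P₁V₁/(nR) = 340×29.2/(2.86×8.314) = 418 K.
Adiabatic: TV^(γ−1) = const ⇒ T₂ = 418×(4.63)^0.290 = 651 K; PV^γ = const ⇒ P₂ = 2450 kPa.
ΔU = nCvΔT = 2.86×28.7×(651−418) = 19200 J.
Q = 0 for an adiabatic process, so W = −ΔU = -19200 J.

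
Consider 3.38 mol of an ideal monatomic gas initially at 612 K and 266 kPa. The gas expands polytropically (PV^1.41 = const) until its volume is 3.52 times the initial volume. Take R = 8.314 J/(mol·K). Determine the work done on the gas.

V₁ = nRT₁/P₁ = 3.38×8.314×612/266 = 64.7 L.
Polytropic n=1.41: T₂ = T₁(V₁/V₂)^(n−1) = 612×(0.284)^0.41 = 365 K; P₂ = P₁(V₁/V₂)^n = 45.1 kPa.
W = (P₁V₁−P₂V₂)/(n−1) = (266×64.7−45.1×228)/0.41 = 16900 J.
Work done on the gas = −W_by = -16900 J.

-16900 J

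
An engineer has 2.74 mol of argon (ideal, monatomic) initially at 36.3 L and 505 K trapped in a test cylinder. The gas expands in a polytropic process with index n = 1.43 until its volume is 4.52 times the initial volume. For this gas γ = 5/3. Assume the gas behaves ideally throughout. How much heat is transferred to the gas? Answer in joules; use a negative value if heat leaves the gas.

4530 J

P₁ = nRT₁/V₁ = 2.74×8.314×505/36.3 = 317 kPa.
Polytropic n=1.43: T₂ = T₁(V₁/V₂)^(n−1) = 505×(0.221)^0.43 = 264 K; P₂ = P₁(V₁/V₂)^n = 36.7 kPa.
W = (P₁V₁−P₂V₂)/(n−1) = (317×36.3−36.7×164)/0.43 = 12800 J.
ΔU = nCvΔT = 2.74×12.5×(264−505) = -8240 J.
Q = ΔU + W = 4530 J.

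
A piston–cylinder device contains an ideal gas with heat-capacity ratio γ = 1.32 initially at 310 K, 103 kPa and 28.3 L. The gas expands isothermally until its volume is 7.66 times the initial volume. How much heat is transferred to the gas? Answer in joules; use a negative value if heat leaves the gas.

5930 J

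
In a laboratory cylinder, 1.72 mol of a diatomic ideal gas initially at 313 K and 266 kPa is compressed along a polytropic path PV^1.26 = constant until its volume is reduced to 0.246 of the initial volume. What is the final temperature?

V₁ = nRT₁/P₁ = 1.72×8.314×313/266 = 16.8 L.
Polytropic n=1.26: T₂ = T₁(V₁/V₂)^(n−1) = 313×(4.07)^0.26 = 451 K; P₂ = P₁(V₁/V₂)^n = 1560 kPa.

451 K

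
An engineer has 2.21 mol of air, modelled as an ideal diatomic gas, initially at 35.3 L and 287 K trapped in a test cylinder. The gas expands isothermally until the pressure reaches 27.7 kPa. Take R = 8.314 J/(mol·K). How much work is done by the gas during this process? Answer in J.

P₁ = nRT₁/V₁ = 2.21×8.314×287/35.3 = 149 kPa.
Isothermal: T stays 287 K; PV = const ⇒ V₂ = 190 L, P₂ = 27.7 kPa.
W = nRT ln(V₂/V₁) = 2.21×8.314×287×ln(5.39) = 8890 J.

8890 J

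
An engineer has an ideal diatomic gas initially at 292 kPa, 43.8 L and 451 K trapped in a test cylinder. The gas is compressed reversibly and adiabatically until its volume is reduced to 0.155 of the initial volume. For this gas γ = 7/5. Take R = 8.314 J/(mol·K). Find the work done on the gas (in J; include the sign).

n = P₁V₁/(RT₁) = 292×43.8/(8.314×451) = 3.41 mol.
Adiabatic: TV^(γ−1) = const ⇒ T₂ = 451×(6.45)^0.400 = 951 K; PV^γ = const ⇒ P₂ = 3970 kPa.
ΔU = nCvΔT = 3.41×20.8×(951−451) = 35400 J.
Q = 0 for an adiabatic process, so W = −ΔU = -35400 J.
Work done on the gas = −W_by = 35400 J.

35400 J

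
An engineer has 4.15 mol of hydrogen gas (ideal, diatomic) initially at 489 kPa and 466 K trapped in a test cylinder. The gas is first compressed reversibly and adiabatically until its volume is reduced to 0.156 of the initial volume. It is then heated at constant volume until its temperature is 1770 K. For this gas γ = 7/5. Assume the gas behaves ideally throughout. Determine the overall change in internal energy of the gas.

V₁ = nRT₁/P₁ = 4.15×8.314×466/489 = 32.9 L.
Step 1 — Adiabatic: TV^(γ−1) = const ⇒ T₂ = 466×(6.41)^0.400 = 980 K; PV^γ = const ⇒ P₂ = 6590 kPa.
ΔU = nCvΔT = 4.15×20.8×(980−466) = 44300 J.
Q = 0 for an adiabatic process, so W = −ΔU = -44300 J.
State after step 1: P = 6590 kPa, V = 5.13 L, T = 980 K.
Step 2 — Isochoric: V stays 5.13 L; P/T = const ⇒ T₂ = 1770 K, P₂ = 11900 kPa.
W = 0 (no volume change).
ΔU = nCvΔT = 4.15×20.8×(1770−980) = 68200 J.
Q = ΔU = 68200 J.
Net over both steps: W = -44300 J, Q = 68200 J, ΔU = 112000 J.

112000 J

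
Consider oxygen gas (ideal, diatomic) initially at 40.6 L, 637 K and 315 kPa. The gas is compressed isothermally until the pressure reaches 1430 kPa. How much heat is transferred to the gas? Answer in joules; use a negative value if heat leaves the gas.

-19300 J

n = P₁V₁/(RT₁) = 315×40.6/(8.314×637) = 2.41 mol.
Isothermal: T stays 637 K; PV = const ⇒ V₂ = 8.94 L, P₂ = 1430 kPa.
ΔU = 0 (ideal gas, T constant).
W = nRT ln(V₂/V₁) = 2.41×8.314×637×ln(0.220) = -19300 J.
Q = ΔU + W = -19300 J.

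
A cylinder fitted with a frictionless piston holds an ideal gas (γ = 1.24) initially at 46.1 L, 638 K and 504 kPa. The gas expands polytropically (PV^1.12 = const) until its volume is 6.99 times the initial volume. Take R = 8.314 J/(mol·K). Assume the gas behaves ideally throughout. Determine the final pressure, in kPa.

57.1 kPa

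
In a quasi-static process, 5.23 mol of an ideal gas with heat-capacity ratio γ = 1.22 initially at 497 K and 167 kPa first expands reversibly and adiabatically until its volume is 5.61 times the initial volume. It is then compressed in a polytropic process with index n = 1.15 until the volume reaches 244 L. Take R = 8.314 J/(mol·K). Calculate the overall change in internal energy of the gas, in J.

-19100 J

V₁ = nRT₁/P₁ = 5.23×8.314×497/167 = 129 L.
Step 1 — Adiabatic: TV^(γ−1) = const ⇒ T₂ = 497×(0.178)^0.220 = 340 K; PV^γ = const ⇒ P₂ = 20.4 kPa.
ΔU = nCvΔT = 5.23×37.8×(340−497) = -31000 J.
Q = 0 for an adiabatic process, so W = −ΔU = 31000 J.
State after step 1: P = 20.4 kPa, V = 726 L, T = 340 K.
Step 2 — Polytropic n=1.15: T₂ = T₁(V₁/V₂)^(n−1) = 340×(2.98)^0.15 = 401 K; P₂ = P₁(V₁/V₂)^n = 71.4 kPa.
W = (P₁V₁−P₂V₂)/(n−1) = (20.4×726−71.4×244)/0.15 = -17500 J.
ΔU = nCvΔT = 5.23×37.8×(401−340) = 11900 J.
Q = ΔU + W = -5570 J.
Net over both steps: W = 13500 J, Q = -5570 J, ΔU = -19100 J.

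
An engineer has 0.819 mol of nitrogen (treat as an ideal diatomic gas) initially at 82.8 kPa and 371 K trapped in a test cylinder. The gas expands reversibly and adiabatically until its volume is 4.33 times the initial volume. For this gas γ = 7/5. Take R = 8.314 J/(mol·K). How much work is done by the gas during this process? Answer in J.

2800 J

V₁ = nRT₁/P₁ = 0.819×8.314×371/82.8 = 30.5 L.
Adiabatic: TV^(γ−1) = const ⇒ T₂ = 371×(0.231)^0.400 = 206 K; PV^γ = const ⇒ P₂ = 10.6 kPa.
ΔU = nCvΔT = 0.819×20.8×(206−371) = -2800 J.
Q = 0 for an adiabatic process, so W = −ΔU = 2800 J.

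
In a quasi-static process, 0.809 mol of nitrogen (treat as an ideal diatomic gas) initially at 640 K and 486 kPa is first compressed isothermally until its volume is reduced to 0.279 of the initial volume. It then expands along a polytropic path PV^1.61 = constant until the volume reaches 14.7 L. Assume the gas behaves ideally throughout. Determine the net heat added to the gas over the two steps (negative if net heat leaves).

-7950 J

V₁ = nRT₁/P₁ = 0.809×8.314×640/486 = 8.86 L.
Step 1 — Isothermal: T stays 640 K; PV = const ⇒ V₂ = 2.47 L, P₂ = 1740 kPa.
ΔU = 0 (ideal gas, T constant).
W = nRT ln(V₂/V₁) = 0.809×8.314×640×ln(0.279) = -5500 J.
Q = ΔU + W = -5500 J.
State after step 1: P = 1740 kPa, V = 2.47 L, T = 640 K.
Step 2 — Polytropic n=1.61: T₂ = T₁(V₁/V₂)^(n−1) = 640×(0.168)^0.61 = 216 K; P₂ = P₁(V₁/V₂)^n = 98.7 kPa.
W = (P₁V₁−P₂V₂)/(n−1) = (1740×2.47−98.7×14.7)/0.61 = 4680 J.
ΔU = nCvΔT = 0.809×20.8×(216−640) = -7140 J.
Q = ΔU + W = -2460 J.
Net over both steps: W = -816 J, Q = -7950 J, ΔU = -7140 J.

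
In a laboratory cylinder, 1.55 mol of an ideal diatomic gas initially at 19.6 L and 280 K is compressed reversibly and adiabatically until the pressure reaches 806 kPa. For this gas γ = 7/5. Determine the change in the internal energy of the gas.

P₁ = nRT₁/V₁ = 1.55×8.314×280/19.6 = 184 kPa.
Adiabatic: T₂/T₁ = (P₂/P₁)^((γ−1)/γ) ⇒ T₂ = 280×(4.38)^0.286 = 427 K; V₂ = 6.83 L.
For an ideal gas ΔU = nCvΔT with Cv = (5/2)R = 20.8 J/(mol·K).
ΔU = 1.55×20.8×(427−280) = 4730 J.

4730 J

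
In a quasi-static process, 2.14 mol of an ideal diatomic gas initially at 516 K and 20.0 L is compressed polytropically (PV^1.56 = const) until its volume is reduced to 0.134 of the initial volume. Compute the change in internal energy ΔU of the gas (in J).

47800 J

P₁ = nRT₁/V₁ = 2.14×8.314×516/20.0 = 459 kPa.
Polytropic n=1.56: T₂ = T₁(V₁/V₂)^(n−1) = 516×(7.46)^0.56 = 1590 K; P₂ = P₁(V₁/V₂)^n = 10600 kPa.
For an ideal gas ΔU = nCvΔT with Cv = (5/2)R = 20.8 J/(mol·K).
ΔU = 2.14×20.8×(1590−516) = 47800 J.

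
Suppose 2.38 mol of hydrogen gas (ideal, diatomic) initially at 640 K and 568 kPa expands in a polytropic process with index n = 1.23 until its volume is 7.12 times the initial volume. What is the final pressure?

50.8 kPa

V₁ = nRT₁/P₁ = 2.38×8.314×640/568 = 22.3 L.
Polytropic n=1.23: T₂ = T₁(V₁/V₂)^(n−1) = 640×(0.140)^0.23 = 407 K; P₂ = P₁(V₁/V₂)^n = 50.8 kPa.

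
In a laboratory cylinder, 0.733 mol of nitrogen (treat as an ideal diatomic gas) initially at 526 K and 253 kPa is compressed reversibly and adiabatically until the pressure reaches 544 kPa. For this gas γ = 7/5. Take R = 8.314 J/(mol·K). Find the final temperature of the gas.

655 K

V₁ = nRT₁/P₁ = 0.733×8.314×526/253 = 12.7 L.
Adiabatic: T₂/T₁ = (P₂/P₁)^((γ−1)/γ) ⇒ T₂ = 526×(2.15)^0.286 = 655 K; V₂ = 7.33 L.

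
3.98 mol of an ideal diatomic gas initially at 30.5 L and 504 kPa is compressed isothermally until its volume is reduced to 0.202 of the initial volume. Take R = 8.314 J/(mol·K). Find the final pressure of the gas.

2500 kPa

T₁ = P₁V₁/(nR) = 504×30.5/(3.98×8.314) = 465 K.
Isothermal: T stays 465 K; PV = const ⇒ V₂ = 6.16 L, P₂ = 2500 kPa.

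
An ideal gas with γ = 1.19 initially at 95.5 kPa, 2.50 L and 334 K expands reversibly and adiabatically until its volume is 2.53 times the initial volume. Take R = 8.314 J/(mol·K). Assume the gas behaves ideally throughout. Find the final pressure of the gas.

Adiabatic: TV^(γ−1) = const ⇒ T₂ = 334×(0.395)^0.190 = 280 K; PV^γ = const ⇒ P₂ = 31.6 kPa.

31.6 kPa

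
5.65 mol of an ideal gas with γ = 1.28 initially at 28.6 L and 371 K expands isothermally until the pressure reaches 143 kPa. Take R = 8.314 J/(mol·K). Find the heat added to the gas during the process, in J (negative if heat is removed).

P₁ = nRT₁/V₁ = 5.65×8.314×371/28.6 = 609 kPa.
Isothermal: T stays 371 K; PV = const ⇒ V₂ = 122 L, P₂ = 143 kPa.
ΔU = 0 (ideal gas, T constant).
W = nRT ln(V₂/V₁) = 5.65×8.314×371×ln(4.26) = 25300 J.
Q = ΔU + W = 25300 J.

25300 J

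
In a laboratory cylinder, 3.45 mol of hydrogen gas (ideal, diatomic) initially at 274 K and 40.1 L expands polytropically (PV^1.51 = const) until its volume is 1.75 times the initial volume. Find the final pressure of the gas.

P₁ = nRT₁/V₁ = 3.45×8.314×274/40.1 = 196 kPa.
Polytropic n=1.51: T₂ = T₁(V₁/V₂)^(n−1) = 274×(0.571)^0.51 = 206 K; P₂ = P₁(V₁/V₂)^n = 84.2 kPa.

84.2 kPa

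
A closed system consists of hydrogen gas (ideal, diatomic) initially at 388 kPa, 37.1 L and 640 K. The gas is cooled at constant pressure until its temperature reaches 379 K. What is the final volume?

22.0 L

Isobaric: P stays 388 kPa; V/T = const ⇒ T₂ = 379 K, V₂ = 22.0 L.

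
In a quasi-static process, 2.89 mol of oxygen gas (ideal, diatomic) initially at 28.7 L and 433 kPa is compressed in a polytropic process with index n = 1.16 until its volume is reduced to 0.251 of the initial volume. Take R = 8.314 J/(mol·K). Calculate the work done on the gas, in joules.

T₁ = P₁V₁/(nR) = 433×28.7/(2.89×8.314) = 517 K.
Polytropic n=1.16: T₂ = T₁(V₁/V₂)^(n−1) = 517×(3.98)^0.16 = 645 K; P₂ = P₁(V₁/V₂)^n = 2150 kPa.
W = (P₁V₁−P₂V₂)/(n−1) = (433×28.7−2150×7.20)/0.16 = -19200 J.
Work done on the gas = −W_by = 19200 J.

19200 J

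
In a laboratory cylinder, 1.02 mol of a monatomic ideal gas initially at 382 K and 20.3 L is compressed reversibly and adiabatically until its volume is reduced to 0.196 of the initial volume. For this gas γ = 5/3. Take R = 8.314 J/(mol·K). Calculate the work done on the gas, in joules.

9540 J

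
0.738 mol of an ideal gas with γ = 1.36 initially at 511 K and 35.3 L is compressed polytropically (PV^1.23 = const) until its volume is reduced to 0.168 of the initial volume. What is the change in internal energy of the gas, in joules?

4420 J

P₁ = nRT₁/V₁ = 0.738×8.314×511/35.3 = 88.8 kPa.
Polytropic n=1.23: T₂ = T₁(V₁/V₂)^(n−1) = 511×(5.95)^0.23 = 770 K; P₂ = P₁(V₁/V₂)^n = 797 kPa.
For an ideal gas ΔU = nCvΔT with Cv = R/(γ−1) = 23.1 J/(mol·K).
ΔU = 0.738×23.1×(770−511) = 4420 J.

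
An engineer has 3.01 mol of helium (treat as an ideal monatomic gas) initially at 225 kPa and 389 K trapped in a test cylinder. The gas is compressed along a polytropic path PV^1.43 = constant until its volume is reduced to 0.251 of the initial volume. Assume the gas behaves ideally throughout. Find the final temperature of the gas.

705 K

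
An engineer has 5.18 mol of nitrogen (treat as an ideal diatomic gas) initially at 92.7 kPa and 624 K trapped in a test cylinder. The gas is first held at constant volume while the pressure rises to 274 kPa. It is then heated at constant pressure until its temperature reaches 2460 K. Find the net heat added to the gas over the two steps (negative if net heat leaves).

224000 J

V₁ = nRT₁/P₁ = 5.18×8.314×624/92.7 = 290 L.
Step 1 — Isochoric: V stays 290 L; P/T = const ⇒ T₂ = 1840 K, P₂ = 274 kPa.
W = 0 (no volume change).
ΔU = nCvΔT = 5.18×20.8×(1840−624) = 131000 J.
Q = ΔU = 131000 J.
State after step 1: P = 274 kPa, V = 290 L, T = 1840 K.
Step 2 — Isobaric: P stays 274 kPa; V/T = const ⇒ T₂ = 2460 K, V₂ = 387 L.
W = PΔV = 274×(387−290) kPa·L = 26500 J.
ΔU = nCvΔT = 5.18×20.8×(2460−1840) = 66300 J.
Q = ΔU + W = nCpΔT = 92800 J.
Net over both steps: W = 26500 J, Q = 224000 J, ΔU = 198000 J.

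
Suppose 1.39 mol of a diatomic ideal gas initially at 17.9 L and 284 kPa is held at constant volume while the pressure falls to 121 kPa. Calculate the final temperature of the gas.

187 K

T₁ = P₁V₁/(nR) = 284×17.9/(1.39×8.314) = 440 K.
Isochoric: V stays 17.9 L; P/T = const ⇒ T₂ = 187 K, P₂ = 121 kPa.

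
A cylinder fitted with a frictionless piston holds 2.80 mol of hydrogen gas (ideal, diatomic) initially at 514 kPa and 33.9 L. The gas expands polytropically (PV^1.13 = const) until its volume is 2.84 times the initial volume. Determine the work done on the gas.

-17000 J

T₁ = P₁V₁/(nR) = 514×33.9/(2.80×8.314) = 749 K.
Polytropic n=1.13: T₂ = T₁(V₁/V₂)^(n−1) = 749×(0.352)^0.13 = 654 K; P₂ = P₁(V₁/V₂)^n = 158 kPa.
W = (P₁V₁−P₂V₂)/(n−1) = (514×33.9−158×96.3)/0.13 = 17000 J.
Work done on the gas = −W_by = -17000 J.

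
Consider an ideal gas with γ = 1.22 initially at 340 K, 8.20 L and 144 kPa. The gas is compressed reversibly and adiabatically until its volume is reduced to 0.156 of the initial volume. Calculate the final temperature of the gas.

512 K

Adiabatic: TV^(γ−1) = const ⇒ T₂ = 340×(6.41)^0.220 = 512 K; PV^γ = const ⇒ P₂ = 1390 kPa.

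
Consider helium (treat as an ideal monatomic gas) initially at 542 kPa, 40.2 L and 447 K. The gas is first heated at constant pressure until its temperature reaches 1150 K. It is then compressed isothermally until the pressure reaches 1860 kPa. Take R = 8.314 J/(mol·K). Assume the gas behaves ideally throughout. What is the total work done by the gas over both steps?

n = P₁V₁/(RT₁) = 542×40.2/(8.314×447) = 5.86 mol.
Step 1 — Isobaric: P stays 542 kPa; V/T = const ⇒ T₂ = 1150 K, V₂ = 103 L.
W = PΔV = 542×(103−40.2) kPa·L = 34300 J.
ΔU = nCvΔT = 5.86×12.5×(1150−447) = 51400 J.
Q = ΔU + W = nCpΔT = 85700 J.
State after step 1: P = 542 kPa, V = 103 L, T = 1150 K.
Step 2 — Isothermal: T stays 1150 K; PV = const ⇒ V₂ = 30.1 L, P₂ = 1860 kPa.
ΔU = 0 (ideal gas, T constant).
W = nRT ln(V₂/V₁) = 5.86×8.314×1150×ln(0.291) = -69100 J.
Q = ΔU + W = -69100 J.
Net over both steps: W = -34900 J, Q = 16500 J, ΔU = 51400 J.

-34900 J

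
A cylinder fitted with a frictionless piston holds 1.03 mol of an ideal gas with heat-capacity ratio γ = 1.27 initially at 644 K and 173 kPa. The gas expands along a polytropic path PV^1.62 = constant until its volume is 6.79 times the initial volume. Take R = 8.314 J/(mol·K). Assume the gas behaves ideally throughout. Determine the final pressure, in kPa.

7.77 kPa

V₁ = nRT₁/P₁ = 1.03×8.314×644/173 = 31.9 L.
Polytropic n=1.62: T₂ = T₁(V₁/V₂)^(n−1) = 644×(0.147)^0.62 = 196 K; P₂ = P₁(V₁/V₂)^n = 7.77 kPa.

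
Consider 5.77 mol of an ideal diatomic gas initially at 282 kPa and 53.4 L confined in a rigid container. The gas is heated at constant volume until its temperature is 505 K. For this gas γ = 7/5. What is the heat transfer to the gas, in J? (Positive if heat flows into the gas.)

22900 J

T₁ = P₁V₁/(nR) = 282×53.4/(5.77×8.314) = 314 K.
Isochoric: V stays 53.4 L; P/T = const ⇒ T₂ = 505 K, P₂ = 454 kPa.
W = 0 (no volume change).
ΔU = nCvΔT = 5.77×20.8×(505−314) = 22900 J.
Q = ΔU = 22900 J.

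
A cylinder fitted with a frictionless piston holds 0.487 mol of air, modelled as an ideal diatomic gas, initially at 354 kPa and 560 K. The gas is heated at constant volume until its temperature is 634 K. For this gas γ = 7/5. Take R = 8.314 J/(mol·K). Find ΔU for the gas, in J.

749 J

V₁ = nRT₁/P₁ = 0.487×8.314×560/354 = 6.41 L.
Isochoric: V stays 6.41 L; P/T = const ⇒ T₂ = 634 K, P₂ = 401 kPa.
For an ideal gas ΔU = nCvΔT with Cv = (5/2)R = 20.8 J/(mol·K).
ΔU = 0.487×20.8×(634−560) = 749 J.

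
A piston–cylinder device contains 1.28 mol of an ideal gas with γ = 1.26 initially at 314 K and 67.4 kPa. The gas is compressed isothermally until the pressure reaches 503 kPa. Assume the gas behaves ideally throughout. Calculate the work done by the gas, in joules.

V₁ = nRT₁/P₁ = 1.28×8.314×314/67.4 = 49.6 L.
Isothermal: T stays 314 K; PV = const ⇒ V₂ = 6.64 L, P₂ = 503 kPa.
W = nRT ln(V₂/V₁) = 1.28×8.314×314×ln(0.134) = -6720 J.

-6720 J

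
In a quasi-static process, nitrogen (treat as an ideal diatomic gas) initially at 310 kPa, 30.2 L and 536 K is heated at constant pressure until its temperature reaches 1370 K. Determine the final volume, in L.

Isobaric: P stays 310 kPa; V/T = const ⇒ T₂ = 1370 K, V₂ = 77.2 L.

77.2 L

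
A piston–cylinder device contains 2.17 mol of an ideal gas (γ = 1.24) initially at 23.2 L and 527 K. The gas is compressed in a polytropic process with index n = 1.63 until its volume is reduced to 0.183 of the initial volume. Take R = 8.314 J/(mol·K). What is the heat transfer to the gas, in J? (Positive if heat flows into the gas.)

47000 J

P₁ = nRT₁/V₁ = 2.17×8.314×527/23.2 = 410 kPa.
Polytropic n=1.63: T₂ = T₁(V₁/V₂)^(n−1) = 527×(5.46)^0.63 = 1540 K; P₂ = P₁(V₁/V₂)^n = 6530 kPa.
W = (P₁V₁−P₂V₂)/(n−1) = (410×23.2−6530×4.25)/0.63 = -28900 J.
ΔU = nCvΔT = 2.17×34.6×(1540−527) = 75900 J.
Q = ΔU + W = 47000 J.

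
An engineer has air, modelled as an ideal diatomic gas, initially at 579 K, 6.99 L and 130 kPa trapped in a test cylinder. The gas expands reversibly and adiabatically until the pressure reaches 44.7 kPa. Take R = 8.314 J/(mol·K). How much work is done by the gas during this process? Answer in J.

597 J

n = P₁V₁/(RT₁) = 130×6.99/(8.314×579) = 0.189 mol.
Adiabatic: T₂/T₁ = (P₂/P₁)^((γ−1)/γ) ⇒ T₂ = 579×(0.344)^0.286 = 427 K; V₂ = 15.0 L.
ΔU = nCvΔT = 0.189×20.8×(427−579) = -597 J.
Q = 0 for an adiabatic process, so W = −ΔU = 597 J.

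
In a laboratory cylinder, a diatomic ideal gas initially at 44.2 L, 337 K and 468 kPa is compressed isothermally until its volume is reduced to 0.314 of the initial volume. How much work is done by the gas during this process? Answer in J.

n = P₁V₁/(RT₁) = 468×44.2/(8.314×337) = 7.38 mol.
Isothermal: T stays 337 K; PV = const ⇒ V₂ = 13.9 L, P₂ = 1490 kPa.
W = nRT ln(V₂/V₁) = 7.38×8.314×337×ln(0.314) = -24000 J.

-24000 J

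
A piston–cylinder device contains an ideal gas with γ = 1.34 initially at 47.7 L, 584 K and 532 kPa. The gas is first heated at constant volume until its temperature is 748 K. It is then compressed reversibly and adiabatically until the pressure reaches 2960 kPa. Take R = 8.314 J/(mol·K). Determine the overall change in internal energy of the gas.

64100 J

n = P₁V₁/(RT₁) = 532×47.7/(8.314×584) = 5.23 mol.
Step 1 — Isochoric: V stays 47.7 L; P/T = const ⇒ T₂ = 748 K, P₂ = 681 kPa.
W = 0 (no volume change).
ΔU = nCvΔT = 5.23×24.5×(748−584) = 21000 J.
Q = ΔU = 21000 J.
State after step 1: P = 681 kPa, V = 47.7 L, T = 748 K.
Step 2 — Adiabatic: T₂/T₁ = (P₂/P₁)^((γ−1)/γ) ⇒ T₂ = 748×(4.34)^0.254 = 1090 K; V₂ = 15.9 L.
ΔU = nCvΔT = 5.23×24.5×(1090−748) = 43200 J.
Q = 0 for an adiabatic process, so W = −ΔU = -43200 J.
Net over both steps: W = -43200 J, Q = 21000 J, ΔU = 64100 J.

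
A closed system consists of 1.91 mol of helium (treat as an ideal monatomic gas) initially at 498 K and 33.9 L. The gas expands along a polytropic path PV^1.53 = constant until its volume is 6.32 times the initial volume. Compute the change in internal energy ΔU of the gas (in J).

-7400 J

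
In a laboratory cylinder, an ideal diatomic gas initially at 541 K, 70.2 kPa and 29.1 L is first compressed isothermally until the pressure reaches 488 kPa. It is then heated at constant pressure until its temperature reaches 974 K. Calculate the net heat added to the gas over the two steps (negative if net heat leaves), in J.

1760 J

n = P₁V₁/(RT₁) = 70.2×29.1/(8.314×541) = 0.454 mol.
Step 1 — Isothermal: T stays 541 K; PV = const ⇒ V₂ = 4.19 L, P₂ = 488 kPa.
ΔU = 0 (ideal gas, T constant).
W = nRT ln(V₂/V₁) = 0.454×8.314×541×ln(0.144) = -3960 J.
Q = ΔU + W = -3960 J.
State after step 1: P = 488 kPa, V = 4.19 L, T = 541 K.
Step 2 — Isobaric: P stays 488 kPa; V/T = const ⇒ T₂ = 974 K, V₂ = 7.54 L.
W = PΔV = 488×(7.54−4.19) kPa·L = 1640 J.
ΔU = nCvΔT = 0.454×20.8×(974−541) = 4090 J.
Q = ΔU + W = nCpΔT = 5720 J.
Net over both steps: W = -2330 J, Q = 1760 J, ΔU = 4090 J.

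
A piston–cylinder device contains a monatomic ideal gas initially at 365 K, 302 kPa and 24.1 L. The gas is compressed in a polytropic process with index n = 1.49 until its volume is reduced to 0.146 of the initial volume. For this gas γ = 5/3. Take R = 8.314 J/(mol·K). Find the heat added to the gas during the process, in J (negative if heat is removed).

n = P₁V₁/(RT₁) = 302×24.1/(8.314×365) = 2.40 mol.
Polytropic n=1.49: T₂ = T₁(V₁/V₂)^(n−1) = 365×(6.85)^0.49 = 937 K; P₂ = P₁(V₁/V₂)^n = 5310 kPa.
W = (P₁V₁−P₂V₂)/(n−1) = (302×24.1−5310×3.52)/0.49 = -23300 J.
ΔU = nCvΔT = 2.40×12.5×(937−365) = 17100 J.
Q = ΔU + W = -6170 J.

-6170 J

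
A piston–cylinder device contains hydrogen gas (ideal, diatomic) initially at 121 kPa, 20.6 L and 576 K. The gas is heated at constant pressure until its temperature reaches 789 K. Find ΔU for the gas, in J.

n = P₁V₁/(RT₁) = 121×20.6/(8.314×576) = 0.520 mol.
Isobaric: P stays 121 kPa; V/T = const ⇒ T₂ = 789 K, V₂ = 28.2 L.
For an ideal gas ΔU = nCvΔT with Cv = (5/2)R = 20.8 J/(mol·K).
ΔU = 0.520×20.8×(789−576) = 2300 J.

2300 J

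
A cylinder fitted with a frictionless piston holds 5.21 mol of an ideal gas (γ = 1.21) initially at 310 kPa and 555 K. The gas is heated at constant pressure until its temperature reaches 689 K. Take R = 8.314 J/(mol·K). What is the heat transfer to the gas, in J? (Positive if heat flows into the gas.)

33400 J

V₁ = nRT₁/P₁ = 5.21×8.314×555/310 = 77.5 L.
Isobaric: P stays 310 kPa; V/T = const ⇒ T₂ = 689 K, V₂ = 96.3 L.
W = PΔV = 310×(96.3−77.5) kPa·L = 5800 J.
ΔU = nCvΔT = 5.21×39.6×(689−555) = 27600 J.
Q = ΔU + W = nCpΔT = 33400 J.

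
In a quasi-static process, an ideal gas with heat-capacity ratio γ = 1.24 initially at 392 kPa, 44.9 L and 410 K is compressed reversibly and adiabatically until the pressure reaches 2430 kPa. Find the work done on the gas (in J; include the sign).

31100 J

n = P₁V₁/(RT₁) = 392×44.9/(8.314×410) = 5.16 mol.
Adiabatic: T₂/T₁ = (P₂/P₁)^((γ−1)/γ) ⇒ T₂ = 410×(6.20)^0.194 = 584 K; V₂ = 10.3 L.
ΔU = nCvΔT = 5.16×34.6×(584−410) = 31100 J.
Q = 0 for an adiabatic process, so W = −ΔU = -31100 J.
Work done on the gas = −W_by = 31100 J.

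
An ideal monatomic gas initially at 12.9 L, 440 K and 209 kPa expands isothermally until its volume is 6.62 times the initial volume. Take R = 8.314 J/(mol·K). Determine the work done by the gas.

5100 J

n = P₁V₁/(RT₁) = 209×12.9/(8.314×440) = 0.737 mol.
Isothermal: T stays 440 K; PV = const ⇒ V₂ = 85.4 L, P₂ = 31.6 kPa.
W = nRT ln(V₂/V₁) = 0.737×8.314×440×ln(6.62) = 5100 J.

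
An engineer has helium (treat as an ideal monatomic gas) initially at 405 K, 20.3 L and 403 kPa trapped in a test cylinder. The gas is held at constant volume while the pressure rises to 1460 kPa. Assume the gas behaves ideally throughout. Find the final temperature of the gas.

1470 K

Isochoric: V stays 20.3 L; P/T = const ⇒ T₂ = 1470 K, P₂ = 1460 kPa.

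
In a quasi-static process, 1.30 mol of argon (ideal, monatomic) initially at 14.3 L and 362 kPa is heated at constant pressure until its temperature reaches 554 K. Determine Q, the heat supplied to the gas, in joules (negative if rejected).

2030 J

T₁ = P₁V₁/(nR) = 362×14.3/(1.30×8.314) = 479 K.
Isobaric: P stays 362 kPa; V/T = const ⇒ T₂ = 554 K, V₂ = 16.5 L.
W = PΔV = 362×(16.5−14.3) kPa·L = 811 J.
ΔU = nCvΔT = 1.30×12.5×(554−479) = 1220 J.
Q = ΔU + W = nCpΔT = 2030 J.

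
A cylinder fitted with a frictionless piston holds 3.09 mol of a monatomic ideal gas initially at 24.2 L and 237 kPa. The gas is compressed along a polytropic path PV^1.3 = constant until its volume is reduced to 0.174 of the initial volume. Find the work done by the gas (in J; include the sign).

T₁ = P₁V₁/(nR) = 237×24.2/(3.09×8.314) = 223 K.
Polytropic n=1.3: T₂ = T₁(V₁/V₂)^(n−1) = 223×(5.75)^0.30 = 377 K; P₂ = P₁(V₁/V₂)^n = 2300 kPa.
W = (P₁V₁−P₂V₂)/(n−1) = (237×24.2−2300×4.21)/0.30 = -13200 J.

-13200 J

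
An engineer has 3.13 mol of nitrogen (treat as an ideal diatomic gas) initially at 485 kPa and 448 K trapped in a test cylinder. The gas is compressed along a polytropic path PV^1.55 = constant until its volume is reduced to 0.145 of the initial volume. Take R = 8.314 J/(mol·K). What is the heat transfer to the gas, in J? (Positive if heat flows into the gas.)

15000 J

V₁ = nRT₁/P₁ = 3.13×8.314×448/485 = 24.0 L.
Polytropic n=1.55: T₂ = T₁(V₁/V₂)^(n−1) = 448×(6.90)^0.55 = 1300 K; P₂ = P₁(V₁/V₂)^n = 9670 kPa.
W = (P₁V₁−P₂V₂)/(n−1) = (485×24.0−9670×3.49)/0.55 = -40100 J.
ΔU = nCvΔT = 3.13×20.8×(1300−448) = 55200 J.
Q = ΔU + W = 15000 J.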